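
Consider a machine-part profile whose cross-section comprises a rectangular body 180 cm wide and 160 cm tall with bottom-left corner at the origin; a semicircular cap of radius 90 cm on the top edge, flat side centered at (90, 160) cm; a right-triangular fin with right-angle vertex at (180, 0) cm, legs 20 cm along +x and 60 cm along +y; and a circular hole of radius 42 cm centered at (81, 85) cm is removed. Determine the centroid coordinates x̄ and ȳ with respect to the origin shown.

x̄ = 92.95 cm, ȳ = 119.37 cm

rectangular body: A = 180 × 160 = 28800.00, centroid at (90.00, 80.00).
semicircular top: A = ½π·90² = 12723.45, centroid at (90.00, 198.20).
triangular fin: A = ½·20·60 = 600.00, centroid at (186.67, 20.00).
hole: A = −π·42² = -5541.77, centroid at (81.00, 85.00).
ΣA = 36581.68 cm²
ΣAx̄ = (28800.00)(90.00) + (12723.45)(90.00) + (600.00)(186.67) + (-5541.77)(81.00) = 3400227.20 cm³
ΣAȳ = (28800.00)(80.00) + (12723.45)(198.20) + (600.00)(20.00) + (-5541.77)(85.00) = 4366701.64 cm³
x̄ = 3400227.20 / 36581.68 = 92.95 cm
ȳ = 4366701.64 / 36581.68 = 119.37 cm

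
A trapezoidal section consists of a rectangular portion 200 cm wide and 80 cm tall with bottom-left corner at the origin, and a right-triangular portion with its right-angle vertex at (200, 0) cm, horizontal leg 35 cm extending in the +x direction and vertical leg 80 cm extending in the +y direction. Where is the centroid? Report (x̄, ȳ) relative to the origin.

x̄ = 108.98 cm, ȳ = 38.93 cm

rectangular portion: A = 200 × 80 = 16000.00, centroid at (100.00, 40.00).
triangular portion: A = ½·35·80 = 1400.00, centroid at (211.67, 26.67).
ΣA = 17400.00 cm²
ΣAx̄ = (16000.00)(100.00) + (1400.00)(211.67) = 1896333.33 cm³
ΣAȳ = (16000.00)(40.00) + (1400.00)(26.67) = 677333.33 cm³
x̄ = 1896333.33 / 17400.00 = 108.98 cm
ȳ = 677333.33 / 17400.00 = 38.93 cm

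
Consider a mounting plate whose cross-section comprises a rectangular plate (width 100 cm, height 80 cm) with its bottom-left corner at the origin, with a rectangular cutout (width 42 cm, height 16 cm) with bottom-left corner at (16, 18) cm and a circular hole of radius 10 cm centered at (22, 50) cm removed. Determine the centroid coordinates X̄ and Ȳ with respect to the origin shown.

Part | A | x̄ᵢ | ȳᵢ | A·x̄ᵢ | A·ȳᵢ
plate | 8000.00 | 50.00 | 40.00 | 400000.00 | 320000.00
hole 1 | -672.00 | 37.00 | 26.00 | -24864.00 | -17472.00
hole 2 | -314.16 | 22.00 | 50.00 | -6911.50 | -15707.96
Σ | 7013.84 |  |  | 368224.50 | 286820.04
X̄ = 368224.50 / 7013.84 = 52.50 cm
Ȳ = 286820.04 / 7013.84 = 40.89 cm

X̄ = 52.50 cm, Ȳ = 40.89 cm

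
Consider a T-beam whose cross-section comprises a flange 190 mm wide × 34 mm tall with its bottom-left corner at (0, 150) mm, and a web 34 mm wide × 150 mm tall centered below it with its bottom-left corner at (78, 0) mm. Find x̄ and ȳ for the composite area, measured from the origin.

x̄ = 95.00 mm, ȳ = 126.41 mm

Part | A | x̄ᵢ | ȳᵢ | A·x̄ᵢ | A·ȳᵢ
web | 5100.00 | 95.00 | 75.00 | 484500.00 | 382500.00
flange | 6460.00 | 95.00 | 167.00 | 613700.00 | 1078820.00
Σ | 11560.00 |  |  | 1098200.00 | 1461320.00
x̄ = 1098200.00 / 11560.00 = 95.00 mm
ȳ = 1461320.00 / 11560.00 = 126.41 mm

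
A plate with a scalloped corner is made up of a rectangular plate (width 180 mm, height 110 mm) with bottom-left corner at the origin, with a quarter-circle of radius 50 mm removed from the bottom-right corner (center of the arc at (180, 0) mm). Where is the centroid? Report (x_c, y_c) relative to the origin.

Part | A | x̄ᵢ | ȳᵢ | A·x̄ᵢ | A·ȳᵢ
plate | 19800.00 | 90.00 | 55.00 | 1782000.00 | 1089000.00
removed quarter-circle | -1963.50 | 158.78 | 21.22 | -311762.51 | -41666.67
Σ | 17836.50 |  |  | 1470237.49 | 1047333.33
x_c = 1470237.49 / 17836.50 = 82.43 mm
y_c = 1047333.33 / 17836.50 = 58.72 mm

x_c = 82.43 mm, y_c = 58.72 mm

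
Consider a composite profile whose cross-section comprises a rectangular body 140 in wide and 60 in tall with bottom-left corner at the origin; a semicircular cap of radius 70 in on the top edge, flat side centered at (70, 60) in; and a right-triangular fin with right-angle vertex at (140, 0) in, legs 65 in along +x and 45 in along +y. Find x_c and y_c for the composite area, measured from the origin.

x_c = 77.63 in, y_c = 54.92 in

rectangular body: A = 140 × 60 = 8400.00, centroid at (70.00, 30.00).
semicircular top: A = ½π·70² = 7696.90, centroid at (70.00, 89.71).
triangular fin: A = ½·65·45 = 1462.50, centroid at (161.67, 15.00).
ΣA = 17559.40 in², ΣAx_c = 1363220.64 in³, ΣAy_c = 964418.29 in³.
x_c = 1363220.64/17559.40 = 77.63 in; y_c = 964418.29/17559.40 = 54.92 in.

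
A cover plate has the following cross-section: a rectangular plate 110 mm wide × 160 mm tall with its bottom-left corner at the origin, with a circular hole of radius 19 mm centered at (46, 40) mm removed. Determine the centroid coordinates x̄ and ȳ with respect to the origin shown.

x̄ = 55.62 mm, ȳ = 82.76 mm

plate: A = 110 × 160 = 17600.00, centroid at (55.00, 80.00).
hole: A = −π·19² = -1134.11, centroid at (46.00, 40.00).
ΣA = 16465.89 mm², ΣAx̄ = 915830.71 mm³, ΣAȳ = 1362635.40 mm³.
x̄ = 915830.71/16465.89 = 55.62 mm; ȳ = 1362635.40/16465.89 = 82.76 mm.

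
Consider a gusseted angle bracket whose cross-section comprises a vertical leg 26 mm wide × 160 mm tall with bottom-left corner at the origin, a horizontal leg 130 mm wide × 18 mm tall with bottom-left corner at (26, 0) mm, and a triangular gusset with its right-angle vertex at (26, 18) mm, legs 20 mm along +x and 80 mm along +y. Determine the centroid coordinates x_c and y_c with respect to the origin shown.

x_c = 40.16 mm, y_c = 53.37 mm

vertical leg: A = 26 × 160 = 4160.00, centroid at (13.00, 80.00).
horizontal leg: A = 130 × 18 = 2340.00, centroid at (91.00, 9.00).
gusset: A = ½·20·80 = 800.00, centroid at (32.67, 44.67).
ΣA = 7300.00 mm², ΣAx_c = 293153.33 mm³, ΣAy_c = 389593.33 mm³.
x_c = 293153.33/7300.00 = 40.16 mm; y_c = 389593.33/7300.00 = 53.37 mm.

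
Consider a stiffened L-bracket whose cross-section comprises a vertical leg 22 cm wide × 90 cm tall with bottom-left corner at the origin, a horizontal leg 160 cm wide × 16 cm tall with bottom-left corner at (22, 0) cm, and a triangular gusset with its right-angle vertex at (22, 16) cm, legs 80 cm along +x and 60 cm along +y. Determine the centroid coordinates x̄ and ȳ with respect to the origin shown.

x̄ = 57.59 cm, ȳ = 28.24 cm

vertical leg: A = 22 × 90 = 1980.00, centroid at (11.00, 45.00).
horizontal leg: A = 160 × 16 = 2560.00, centroid at (102.00, 8.00).
gusset: A = ½·80·60 = 2400.00, centroid at (48.67, 36.00).
ΣA = 6940.00 cm², ΣAx̄ = 399700.00 cm³, ΣAȳ = 195980.00 cm³.
x̄ = 399700.00/6940.00 = 57.59 cm; ȳ = 195980.00/6940.00 = 28.24 cm.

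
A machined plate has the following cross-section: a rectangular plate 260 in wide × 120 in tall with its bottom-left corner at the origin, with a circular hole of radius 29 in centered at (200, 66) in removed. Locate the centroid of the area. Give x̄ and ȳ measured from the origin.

plate: A = 260 × 120 = 31200.00, centroid at (130.00, 60.00).
hole: A = −π·29² = -2642.08, centroid at (200.00, 66.00).
ΣA = 28557.92 in², ΣAx̄ = 3527584.12 in³, ΣAȳ = 1697622.76 in³.
x̄ = 3527584.12/28557.92 = 123.52 in; ȳ = 1697622.76/28557.92 = 59.44 in.

x̄ = 123.52 in, ȳ = 59.44 in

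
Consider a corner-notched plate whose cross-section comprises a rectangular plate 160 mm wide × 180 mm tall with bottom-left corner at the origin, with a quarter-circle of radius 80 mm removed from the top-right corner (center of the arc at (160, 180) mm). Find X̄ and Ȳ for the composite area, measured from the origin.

X̄ = 70.26 mm, Ȳ = 78.15 mm

plate: A = 160 × 180 = 28800.00, centroid at (80.00, 90.00).
removed quarter-circle: A = −¼π·80² = -5026.55, centroid at (126.05, 146.05).
ΣA = 23773.45 mm²
ΣAX̄ = (28800.00)(80.00) + (-5026.55)(126.05) = 1670418.95 mm³
ΣAȲ = (28800.00)(90.00) + (-5026.55)(146.05) = 1857887.98 mm³
X̄ = 1670418.95 / 23773.45 = 70.26 mm
Ȳ = 1857887.98 / 23773.45 = 78.15 mm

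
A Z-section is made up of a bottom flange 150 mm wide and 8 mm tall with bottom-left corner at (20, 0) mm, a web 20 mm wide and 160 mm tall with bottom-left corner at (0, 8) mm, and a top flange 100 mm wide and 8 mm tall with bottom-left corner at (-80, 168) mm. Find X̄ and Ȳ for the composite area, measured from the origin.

bottom flange: A = 150 × 8 = 1200.00, centroid at (95.00, 4.00).
web: A = 20 × 160 = 3200.00, centroid at (10.00, 88.00).
top flange: A = 100 × 8 = 800.00, centroid at (-30.00, 172.00).
ΣA = 5200.00 mm², ΣAX̄ = 122000.00 mm³, ΣAȲ = 424000.00 mm³.
X̄ = 122000.00/5200.00 = 23.46 mm; Ȳ = 424000.00/5200.00 = 81.54 mm.

X̄ = 23.46 mm, Ȳ = 81.54 mm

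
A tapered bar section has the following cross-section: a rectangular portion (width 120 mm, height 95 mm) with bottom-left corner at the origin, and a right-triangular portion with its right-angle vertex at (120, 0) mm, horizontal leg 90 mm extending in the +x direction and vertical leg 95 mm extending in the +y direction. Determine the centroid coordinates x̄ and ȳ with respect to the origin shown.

x̄ = 84.55 mm, ȳ = 43.18 mm

rectangular portion: A = 120 × 95 = 11400.00, centroid at (60.00, 47.50).
triangular portion: A = ½·90·95 = 4275.00, centroid at (150.00, 31.67).
ΣA = 15675.00 mm², ΣAx̄ = 1325250.00 mm³, ΣAȳ = 676875.00 mm³.
x̄ = 1325250.00/15675.00 = 84.55 mm; ȳ = 676875.00/15675.00 = 43.18 mm.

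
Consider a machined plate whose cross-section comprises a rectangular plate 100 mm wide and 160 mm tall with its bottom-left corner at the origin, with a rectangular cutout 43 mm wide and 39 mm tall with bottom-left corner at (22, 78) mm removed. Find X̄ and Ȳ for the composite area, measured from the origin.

X̄ = 50.76 mm, Ȳ = 77.95 mm

plate: A = 100 × 160 = 16000.00, centroid at (50.00, 80.00).
hole: A = −(43 × 39) = -1677.00, centroid at (43.50, 97.50).
ΣA = 14323.00 mm², ΣAX̄ = 727050.50 mm³, ΣAȲ = 1116492.50 mm³.
X̄ = 727050.50/14323.00 = 50.76 mm; Ȳ = 1116492.50/14323.00 = 77.95 mm.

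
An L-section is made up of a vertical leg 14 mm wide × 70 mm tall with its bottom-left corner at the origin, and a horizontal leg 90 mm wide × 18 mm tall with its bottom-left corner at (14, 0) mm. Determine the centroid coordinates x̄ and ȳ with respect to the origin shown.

Part | A | x̄ᵢ | ȳᵢ | A·x̄ᵢ | A·ȳᵢ
vertical leg | 980.00 | 7.00 | 35.00 | 6860.00 | 34300.00
horizontal leg | 1620.00 | 59.00 | 9.00 | 95580.00 | 14580.00
Σ | 2600.00 |  |  | 102440.00 | 48880.00
x̄ = 102440.00 / 2600.00 = 39.40 mm
ȳ = 48880.00 / 2600.00 = 18.80 mm

x̄ = 39.40 mm, ȳ = 18.80 mm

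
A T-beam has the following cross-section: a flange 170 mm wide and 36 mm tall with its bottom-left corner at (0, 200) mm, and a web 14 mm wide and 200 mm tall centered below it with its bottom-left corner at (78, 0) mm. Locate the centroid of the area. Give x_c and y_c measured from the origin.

x_c = 85.00 mm, y_c = 180.96 mm

web: A = 14 × 200 = 2800.00, centroid at (85.00, 100.00).
flange: A = 170 × 36 = 6120.00, centroid at (85.00, 218.00).
ΣA = 8920.00 mm²
ΣAx_c = (2800.00)(85.00) + (6120.00)(85.00) = 758200.00 mm³
ΣAy_c = (2800.00)(100.00) + (6120.00)(218.00) = 1614160.00 mm³
x_c = 758200.00 / 8920.00 = 85.00 mm
y_c = 1614160.00 / 8920.00 = 180.96 mm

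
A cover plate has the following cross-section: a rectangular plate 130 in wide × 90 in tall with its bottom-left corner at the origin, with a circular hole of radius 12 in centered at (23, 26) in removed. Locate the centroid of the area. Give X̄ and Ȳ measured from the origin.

Part | A | x̄ᵢ | ȳᵢ | A·x̄ᵢ | A·ȳᵢ
plate | 11700.00 | 65.00 | 45.00 | 760500.00 | 526500.00
hole | -452.39 | 23.00 | 26.00 | -10404.95 | -11762.12
Σ | 11247.61 |  |  | 750095.05 | 514737.88
X̄ = 750095.05 / 11247.61 = 66.69 in
Ȳ = 514737.88 / 11247.61 = 45.76 in

X̄ = 66.69 in, Ȳ = 45.76 in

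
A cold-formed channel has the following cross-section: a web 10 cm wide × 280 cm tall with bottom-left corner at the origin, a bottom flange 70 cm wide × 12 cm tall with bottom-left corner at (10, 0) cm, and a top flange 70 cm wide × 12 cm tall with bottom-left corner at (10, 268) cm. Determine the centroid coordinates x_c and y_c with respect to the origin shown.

x_c = 20.00 cm, y_c = 140.00 cm

web: A = 10 × 280 = 2800.00, centroid at (5.00, 140.00).
bottom flange: A = 70 × 12 = 840.00, centroid at (45.00, 6.00).
top flange: A = 70 × 12 = 840.00, centroid at (45.00, 274.00).
ΣA = 4480.00 cm²
ΣAx_c = (2800.00)(5.00) + (840.00)(45.00) + (840.00)(45.00) = 89600.00 cm³
ΣAy_c = (2800.00)(140.00) + (840.00)(6.00) + (840.00)(274.00) = 627200.00 cm³
x_c = 89600.00 / 4480.00 = 20.00 cm
y_c = 627200.00 / 4480.00 = 140.00 cm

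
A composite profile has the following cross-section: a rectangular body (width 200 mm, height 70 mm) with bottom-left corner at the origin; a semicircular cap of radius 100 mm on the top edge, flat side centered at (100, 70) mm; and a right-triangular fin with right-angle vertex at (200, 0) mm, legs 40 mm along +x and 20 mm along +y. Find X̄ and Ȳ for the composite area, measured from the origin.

Part | A | x̄ᵢ | ȳᵢ | A·x̄ᵢ | A·ȳᵢ
rectangular body | 14000.00 | 100.00 | 35.00 | 1400000.00 | 490000.00
semicircular top | 15707.96 | 100.00 | 112.44 | 1570796.33 | 1766224.10
triangular fin | 400.00 | 213.33 | 6.67 | 85333.33 | 2666.67
Σ | 30107.96 |  |  | 3056129.66 | 2258890.76
X̄ = 3056129.66 / 30107.96 = 101.51 mm
Ȳ = 2258890.76 / 30107.96 = 75.03 mm

X̄ = 101.51 mm, Ȳ = 75.03 mm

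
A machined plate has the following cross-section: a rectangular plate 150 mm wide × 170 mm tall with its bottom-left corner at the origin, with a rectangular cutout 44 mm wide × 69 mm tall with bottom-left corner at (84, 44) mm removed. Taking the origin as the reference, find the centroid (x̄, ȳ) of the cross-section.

x̄ = 70.81 mm, ȳ = 85.88 mm

plate: A = 150 × 170 = 25500.00, centroid at (75.00, 85.00).
hole: A = −(44 × 69) = -3036.00, centroid at (106.00, 78.50).
ΣA = 22464.00 mm²
ΣAx̄ = (25500.00)(75.00) + (-3036.00)(106.00) = 1590684.00 mm³
ΣAȳ = (25500.00)(85.00) + (-3036.00)(78.50) = 1929174.00 mm³
x̄ = 1590684.00 / 22464.00 = 70.81 mm
ȳ = 1929174.00 / 22464.00 = 85.88 mm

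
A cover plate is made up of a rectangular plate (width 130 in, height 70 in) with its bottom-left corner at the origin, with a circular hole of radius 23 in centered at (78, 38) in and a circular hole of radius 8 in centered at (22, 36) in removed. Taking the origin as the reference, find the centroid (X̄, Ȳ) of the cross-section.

X̄ = 63.21 in, Ȳ = 34.28 in

plate: A = 130 × 70 = 9100.00, centroid at (65.00, 35.00).
hole 1: A = −π·23² = -1661.90, centroid at (78.00, 38.00).
hole 2: A = −π·8² = -201.06, centroid at (22.00, 36.00).
ΣA = 7237.04 in²
ΣAX̄ = (9100.00)(65.00) + (-1661.90)(78.00) + (-201.06)(22.00) = 457448.24 in³
ΣAȲ = (9100.00)(35.00) + (-1661.90)(38.00) + (-201.06)(36.00) = 248109.48 in³
X̄ = 457448.24 / 7237.04 = 63.21 in
Ȳ = 248109.48 / 7237.04 = 34.28 in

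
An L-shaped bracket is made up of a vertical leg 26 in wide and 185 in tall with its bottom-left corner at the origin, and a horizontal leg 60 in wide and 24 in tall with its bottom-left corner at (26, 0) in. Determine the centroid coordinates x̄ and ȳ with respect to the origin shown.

x̄ = 22.91 in, ȳ = 73.95 in

vertical leg: A = 26 × 185 = 4810.00, centroid at (13.00, 92.50).
horizontal leg: A = 60 × 24 = 1440.00, centroid at (56.00, 12.00).
ΣA = 6250.00 in², ΣAx̄ = 143170.00 in³, ΣAȳ = 462205.00 in³.
x̄ = 143170.00/6250.00 = 22.91 in; ȳ = 462205.00/6250.00 = 73.95 in.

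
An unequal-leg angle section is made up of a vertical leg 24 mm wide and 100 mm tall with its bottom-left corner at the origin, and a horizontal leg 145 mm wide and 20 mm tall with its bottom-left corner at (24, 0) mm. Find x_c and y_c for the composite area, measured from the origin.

vertical leg: A = 24 × 100 = 2400.00, centroid at (12.00, 50.00).
horizontal leg: A = 145 × 20 = 2900.00, centroid at (96.50, 10.00).
ΣA = 5300.00 mm²
ΣAx_c = (2400.00)(12.00) + (2900.00)(96.50) = 308650.00 mm³
ΣAy_c = (2400.00)(50.00) + (2900.00)(10.00) = 149000.00 mm³
x_c = 308650.00 / 5300.00 = 58.24 mm
y_c = 149000.00 / 5300.00 = 28.11 mm

x_c = 58.24 mm, y_c = 28.11 mm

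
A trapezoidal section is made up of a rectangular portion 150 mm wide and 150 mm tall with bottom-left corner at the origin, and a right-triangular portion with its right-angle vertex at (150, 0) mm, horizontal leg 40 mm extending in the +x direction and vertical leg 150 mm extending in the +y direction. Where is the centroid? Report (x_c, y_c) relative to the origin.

x_c = 85.39 mm, y_c = 72.06 mm

rectangular portion: A = 150 × 150 = 22500.00, centroid at (75.00, 75.00).
triangular portion: A = ½·40·150 = 3000.00, centroid at (163.33, 50.00).
ΣA = 25500.00 mm², ΣAx_c = 2177500.00 mm³, ΣAy_c = 1837500.00 mm³.
x_c = 2177500.00/25500.00 = 85.39 mm; y_c = 1837500.00/25500.00 = 72.06 mm.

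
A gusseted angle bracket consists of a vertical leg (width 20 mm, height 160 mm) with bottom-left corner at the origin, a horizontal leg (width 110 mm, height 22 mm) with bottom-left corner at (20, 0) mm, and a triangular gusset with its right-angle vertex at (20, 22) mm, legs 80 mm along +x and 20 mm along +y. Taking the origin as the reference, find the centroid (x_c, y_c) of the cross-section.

vertical leg: A = 20 × 160 = 3200.00, centroid at (10.00, 80.00).
horizontal leg: A = 110 × 22 = 2420.00, centroid at (75.00, 11.00).
gusset: A = ½·80·20 = 800.00, centroid at (46.67, 28.67).
ΣA = 6420.00 mm²
ΣAx_c = (3200.00)(10.00) + (2420.00)(75.00) + (800.00)(46.67) = 250833.33 mm³
ΣAy_c = (3200.00)(80.00) + (2420.00)(11.00) + (800.00)(28.67) = 305553.33 mm³
x_c = 250833.33 / 6420.00 = 39.07 mm
y_c = 305553.33 / 6420.00 = 47.59 mm

x_c = 39.07 mm, y_c = 47.59 mm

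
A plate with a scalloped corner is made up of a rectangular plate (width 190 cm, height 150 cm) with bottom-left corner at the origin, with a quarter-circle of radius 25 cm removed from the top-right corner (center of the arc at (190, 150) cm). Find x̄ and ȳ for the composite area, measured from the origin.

x̄ = 93.52 cm, ȳ = 73.87 cm

plate: A = 190 × 150 = 28500.00, centroid at (95.00, 75.00).
removed quarter-circle: A = −¼π·25² = -490.87, centroid at (179.39, 139.39).
ΣA = 28009.13 cm²
ΣAx̄ = (28500.00)(95.00) + (-490.87)(179.39) = 2619442.30 cm³
ΣAȳ = (28500.00)(75.00) + (-490.87)(139.39) = 2069077.26 cm³
x̄ = 2619442.30 / 28009.13 = 93.52 cm
ȳ = 2069077.26 / 28009.13 = 73.87 cm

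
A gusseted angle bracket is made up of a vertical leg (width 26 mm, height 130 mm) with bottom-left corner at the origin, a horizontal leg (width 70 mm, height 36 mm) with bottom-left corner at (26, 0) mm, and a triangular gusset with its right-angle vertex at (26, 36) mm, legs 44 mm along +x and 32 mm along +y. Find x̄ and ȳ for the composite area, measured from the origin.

x̄ = 34.27 mm, ȳ = 45.11 mm

Part | A | x̄ᵢ | ȳᵢ | A·x̄ᵢ | A·ȳᵢ
vertical leg | 3380.00 | 13.00 | 65.00 | 43940.00 | 219700.00
horizontal leg | 2520.00 | 61.00 | 18.00 | 153720.00 | 45360.00
gusset | 704.00 | 40.67 | 46.67 | 28629.33 | 32853.33
Σ | 6604.00 |  |  | 226289.33 | 297913.33
x̄ = 226289.33 / 6604.00 = 34.27 mm
ȳ = 297913.33 / 6604.00 = 45.11 mm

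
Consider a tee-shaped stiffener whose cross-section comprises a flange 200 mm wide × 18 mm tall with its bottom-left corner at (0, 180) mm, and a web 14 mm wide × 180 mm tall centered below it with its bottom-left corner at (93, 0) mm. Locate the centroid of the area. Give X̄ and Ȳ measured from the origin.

X̄ = 100.00 mm, Ȳ = 148.24 mm

Part | A | x̄ᵢ | ȳᵢ | A·x̄ᵢ | A·ȳᵢ
web | 2520.00 | 100.00 | 90.00 | 252000.00 | 226800.00
flange | 3600.00 | 100.00 | 189.00 | 360000.00 | 680400.00
Σ | 6120.00 |  |  | 612000.00 | 907200.00
X̄ = 612000.00 / 6120.00 = 100.00 mm
Ȳ = 907200.00 / 6120.00 = 148.24 mm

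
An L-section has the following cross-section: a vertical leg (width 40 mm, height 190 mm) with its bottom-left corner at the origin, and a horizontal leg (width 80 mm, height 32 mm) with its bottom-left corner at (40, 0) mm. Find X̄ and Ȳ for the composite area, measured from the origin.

X̄ = 35.12 mm, Ȳ = 75.09 mm

Part | A | x̄ᵢ | ȳᵢ | A·x̄ᵢ | A·ȳᵢ
vertical leg | 7600.00 | 20.00 | 95.00 | 152000.00 | 722000.00
horizontal leg | 2560.00 | 80.00 | 16.00 | 204800.00 | 40960.00
Σ | 10160.00 |  |  | 356800.00 | 762960.00
X̄ = 356800.00 / 10160.00 = 35.12 mm
Ȳ = 762960.00 / 10160.00 = 75.09 mm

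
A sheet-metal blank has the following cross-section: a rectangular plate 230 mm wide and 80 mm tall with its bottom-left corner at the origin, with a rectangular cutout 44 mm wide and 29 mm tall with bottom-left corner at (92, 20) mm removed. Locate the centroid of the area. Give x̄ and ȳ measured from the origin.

plate: A = 230 × 80 = 18400.00, centroid at (115.00, 40.00).
hole: A = −(44 × 29) = -1276.00, centroid at (114.00, 34.50).
ΣA = 17124.00 mm², ΣAx̄ = 1970536.00 mm³, ΣAȳ = 691978.00 mm³.
x̄ = 1970536.00/17124.00 = 115.07 mm; ȳ = 691978.00/17124.00 = 40.41 mm.

x̄ = 115.07 mm, ȳ = 40.41 mm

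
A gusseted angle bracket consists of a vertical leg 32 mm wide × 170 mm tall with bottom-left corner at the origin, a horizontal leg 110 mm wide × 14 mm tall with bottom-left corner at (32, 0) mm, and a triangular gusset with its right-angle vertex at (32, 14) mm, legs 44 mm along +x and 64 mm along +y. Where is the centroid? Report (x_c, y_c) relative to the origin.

vertical leg: A = 32 × 170 = 5440.00, centroid at (16.00, 85.00).
horizontal leg: A = 110 × 14 = 1540.00, centroid at (87.00, 7.00).
gusset: A = ½·44·64 = 1408.00, centroid at (46.67, 35.33).
ΣA = 8388.00 mm², ΣAx_c = 286726.67 mm³, ΣAy_c = 522929.33 mm³.
x_c = 286726.67/8388.00 = 34.18 mm; y_c = 522929.33/8388.00 = 62.34 mm.

x_c = 34.18 mm, y_c = 62.34 mm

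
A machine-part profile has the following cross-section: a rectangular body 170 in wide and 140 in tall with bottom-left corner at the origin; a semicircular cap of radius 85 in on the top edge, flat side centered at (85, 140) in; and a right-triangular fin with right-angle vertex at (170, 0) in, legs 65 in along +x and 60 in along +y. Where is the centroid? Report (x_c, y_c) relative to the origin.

rectangular body: A = 170 × 140 = 23800.00, centroid at (85.00, 70.00).
semicircular top: A = ½π·85² = 11349.00, centroid at (85.00, 176.08).
triangular fin: A = ½·65·60 = 1950.00, centroid at (191.67, 20.00).
ΣA = 37099.00 in², ΣAx_c = 3361415.29 in³, ΣAy_c = 3703277.15 in³.
x_c = 3361415.29/37099.00 = 90.61 in; y_c = 3703277.15/37099.00 = 99.82 in.

x_c = 90.61 in, y_c = 99.82 in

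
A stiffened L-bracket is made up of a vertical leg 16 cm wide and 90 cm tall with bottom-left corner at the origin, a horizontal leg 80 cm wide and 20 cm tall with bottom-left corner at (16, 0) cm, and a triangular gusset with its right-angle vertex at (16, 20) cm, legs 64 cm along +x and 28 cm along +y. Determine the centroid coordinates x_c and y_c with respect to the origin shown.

x_c = 34.19 cm, y_c = 27.21 cm

vertical leg: A = 16 × 90 = 1440.00, centroid at (8.00, 45.00).
horizontal leg: A = 80 × 20 = 1600.00, centroid at (56.00, 10.00).
gusset: A = ½·64·28 = 896.00, centroid at (37.33, 29.33).
ΣA = 3936.00 cm²
ΣAx_c = (1440.00)(8.00) + (1600.00)(56.00) + (896.00)(37.33) = 134570.67 cm³
ΣAy_c = (1440.00)(45.00) + (1600.00)(10.00) + (896.00)(29.33) = 107082.67 cm³
x_c = 134570.67 / 3936.00 = 34.19 cm
y_c = 107082.67 / 3936.00 = 27.21 cm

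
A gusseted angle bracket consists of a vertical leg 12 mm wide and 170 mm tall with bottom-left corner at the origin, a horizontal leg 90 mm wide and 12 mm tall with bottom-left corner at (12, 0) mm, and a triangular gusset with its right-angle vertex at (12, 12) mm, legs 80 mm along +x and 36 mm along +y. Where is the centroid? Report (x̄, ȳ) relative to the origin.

vertical leg: A = 12 × 170 = 2040.00, centroid at (6.00, 85.00).
horizontal leg: A = 90 × 12 = 1080.00, centroid at (57.00, 6.00).
gusset: A = ½·80·36 = 1440.00, centroid at (38.67, 24.00).
ΣA = 4560.00 mm², ΣAx̄ = 129480.00 mm³, ΣAȳ = 214440.00 mm³.
x̄ = 129480.00/4560.00 = 28.39 mm; ȳ = 214440.00/4560.00 = 47.03 mm.

x̄ = 28.39 mm, ȳ = 47.03 mm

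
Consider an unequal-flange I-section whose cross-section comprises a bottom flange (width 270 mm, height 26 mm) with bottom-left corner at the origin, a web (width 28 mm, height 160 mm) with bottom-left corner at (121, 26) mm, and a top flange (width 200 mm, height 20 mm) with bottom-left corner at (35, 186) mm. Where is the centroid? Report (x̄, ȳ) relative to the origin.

bottom flange: A = 270 × 26 = 7020.00, centroid at (135.00, 13.00).
web: A = 28 × 160 = 4480.00, centroid at (135.00, 106.00).
top flange: A = 200 × 20 = 4000.00, centroid at (135.00, 196.00).
ΣA = 15500.00 mm², ΣAx̄ = 2092500.00 mm³, ΣAȳ = 1350140.00 mm³.
x̄ = 2092500.00/15500.00 = 135.00 mm; ȳ = 1350140.00/15500.00 = 87.11 mm.

x̄ = 135.00 mm, ȳ = 87.11 mm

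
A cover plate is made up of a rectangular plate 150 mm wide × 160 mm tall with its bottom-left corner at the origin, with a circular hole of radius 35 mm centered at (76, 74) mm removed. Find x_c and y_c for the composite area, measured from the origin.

x_c = 74.81 mm, y_c = 81.15 mm

plate: A = 150 × 160 = 24000.00, centroid at (75.00, 80.00).
hole: A = −π·35² = -3848.45, centroid at (76.00, 74.00).
ΣA = 20151.55 mm²
ΣAx_c = (24000.00)(75.00) + (-3848.45)(76.00) = 1507517.72 mm³
ΣAy_c = (24000.00)(80.00) + (-3848.45)(74.00) = 1635214.63 mm³
x_c = 1507517.72 / 20151.55 = 74.81 mm
y_c = 1635214.63 / 20151.55 = 81.15 mm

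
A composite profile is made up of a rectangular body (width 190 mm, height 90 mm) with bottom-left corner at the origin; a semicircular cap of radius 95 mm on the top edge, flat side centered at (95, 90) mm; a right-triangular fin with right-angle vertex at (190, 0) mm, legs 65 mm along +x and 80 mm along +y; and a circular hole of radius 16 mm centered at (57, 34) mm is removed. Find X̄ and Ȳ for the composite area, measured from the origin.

Part | A | x̄ᵢ | ȳᵢ | A·x̄ᵢ | A·ȳᵢ
rectangular body | 17100.00 | 95.00 | 45.00 | 1624500.00 | 769500.00
semicircular top | 14176.44 | 95.00 | 130.32 | 1346761.50 | 1847462.65
triangular fin | 2600.00 | 211.67 | 26.67 | 550333.33 | 69333.33
hole | -804.25 | 57.00 | 34.00 | -45842.12 | -27344.42
Σ | 33072.19 |  |  | 3475752.71 | 2658951.56
X̄ = 3475752.71 / 33072.19 = 105.10 mm
Ȳ = 2658951.56 / 33072.19 = 80.40 mm

X̄ = 105.10 mm, Ȳ = 80.40 mm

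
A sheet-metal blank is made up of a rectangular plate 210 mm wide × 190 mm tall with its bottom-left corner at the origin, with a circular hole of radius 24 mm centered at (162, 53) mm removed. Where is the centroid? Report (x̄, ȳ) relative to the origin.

x̄ = 102.29 mm, ȳ = 97.00 mm

plate: A = 210 × 190 = 39900.00, centroid at (105.00, 95.00).
hole: A = −π·24² = -1809.56, centroid at (162.00, 53.00).
ΣA = 38090.44 mm², ΣAx̄ = 3896351.71 mm³, ΣAȳ = 3694593.46 mm³.
x̄ = 3896351.71/38090.44 = 102.29 mm; ȳ = 3694593.46/38090.44 = 97.00 mm.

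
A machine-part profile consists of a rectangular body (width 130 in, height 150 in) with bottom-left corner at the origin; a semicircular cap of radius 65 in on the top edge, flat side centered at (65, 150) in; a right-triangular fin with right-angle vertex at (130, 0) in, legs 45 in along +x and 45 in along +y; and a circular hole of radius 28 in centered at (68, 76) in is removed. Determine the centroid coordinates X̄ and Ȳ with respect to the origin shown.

rectangular body: A = 130 × 150 = 19500.00, centroid at (65.00, 75.00).
semicircular top: A = ½π·65² = 6636.61, centroid at (65.00, 177.59).
triangular fin: A = ½·45·45 = 1012.50, centroid at (145.00, 15.00).
hole: A = −π·28² = -2463.01, centroid at (68.00, 76.00).
ΣA = 24686.11 in², ΣAX̄ = 1678207.85 in³, ΣAȲ = 2469074.35 in³.
X̄ = 1678207.85/24686.11 = 67.98 in; Ȳ = 2469074.35/24686.11 = 100.02 in.

X̄ = 67.98 in, Ȳ = 100.02 in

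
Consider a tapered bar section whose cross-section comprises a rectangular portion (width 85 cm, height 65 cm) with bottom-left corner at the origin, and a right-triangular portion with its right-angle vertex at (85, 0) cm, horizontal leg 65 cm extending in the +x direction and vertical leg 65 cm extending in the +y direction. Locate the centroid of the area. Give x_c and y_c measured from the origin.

x_c = 60.25 cm, y_c = 29.50 cm

rectangular portion: A = 85 × 65 = 5525.00, centroid at (42.50, 32.50).
triangular portion: A = ½·65·65 = 2112.50, centroid at (106.67, 21.67).
ΣA = 7637.50 cm²
ΣAx_c = (5525.00)(42.50) + (2112.50)(106.67) = 460145.83 cm³
ΣAy_c = (5525.00)(32.50) + (2112.50)(21.67) = 225333.33 cm³
x_c = 460145.83 / 7637.50 = 60.25 cm
y_c = 225333.33 / 7637.50 = 29.50 cm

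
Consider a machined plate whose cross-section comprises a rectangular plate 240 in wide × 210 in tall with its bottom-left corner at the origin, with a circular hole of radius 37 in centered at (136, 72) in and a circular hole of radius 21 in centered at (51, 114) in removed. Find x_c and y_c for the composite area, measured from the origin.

x_c = 120.60 in, y_c = 107.90 in

Part | A | x̄ᵢ | ȳᵢ | A·x̄ᵢ | A·ȳᵢ
plate | 50400.00 | 120.00 | 105.00 | 6048000.00 | 5292000.00
hole 1 | -4300.84 | 136.00 | 72.00 | -584914.29 | -309660.50
hole 2 | -1385.44 | 51.00 | 114.00 | -70657.56 | -157940.43
Σ | 44713.72 |  |  | 5392428.15 | 4824399.07
x_c = 5392428.15 / 44713.72 = 120.60 in
y_c = 4824399.07 / 44713.72 = 107.90 in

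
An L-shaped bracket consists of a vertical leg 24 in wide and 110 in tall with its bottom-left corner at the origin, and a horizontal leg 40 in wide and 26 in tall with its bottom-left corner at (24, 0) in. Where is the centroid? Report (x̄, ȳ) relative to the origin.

x̄ = 21.04 in, ȳ = 43.13 in

Part | A | x̄ᵢ | ȳᵢ | A·x̄ᵢ | A·ȳᵢ
vertical leg | 2640.00 | 12.00 | 55.00 | 31680.00 | 145200.00
horizontal leg | 1040.00 | 44.00 | 13.00 | 45760.00 | 13520.00
Σ | 3680.00 |  |  | 77440.00 | 158720.00
x̄ = 77440.00 / 3680.00 = 21.04 in
ȳ = 158720.00 / 3680.00 = 43.13 in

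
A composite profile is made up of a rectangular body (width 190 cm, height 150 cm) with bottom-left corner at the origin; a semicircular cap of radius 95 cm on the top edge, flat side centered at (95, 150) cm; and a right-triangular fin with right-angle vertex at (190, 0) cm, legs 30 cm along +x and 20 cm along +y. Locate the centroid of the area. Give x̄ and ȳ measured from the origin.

rectangular body: A = 190 × 150 = 28500.00, centroid at (95.00, 75.00).
semicircular top: A = ½π·95² = 14176.44, centroid at (95.00, 190.32).
triangular fin: A = ½·30·20 = 300.00, centroid at (200.00, 6.67).
ΣA = 42976.44 cm², ΣAx̄ = 4114261.50 cm³, ΣAȳ = 4837548.86 cm³.
x̄ = 4114261.50/42976.44 = 95.73 cm; ȳ = 4837548.86/42976.44 = 112.56 cm.

x̄ = 95.73 cm, ȳ = 112.56 cm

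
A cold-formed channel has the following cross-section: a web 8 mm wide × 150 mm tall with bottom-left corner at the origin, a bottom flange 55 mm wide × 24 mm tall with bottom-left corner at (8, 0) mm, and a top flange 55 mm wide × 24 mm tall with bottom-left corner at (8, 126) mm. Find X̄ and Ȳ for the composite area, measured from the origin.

X̄ = 25.66 mm, Ȳ = 75.00 mm

web: A = 8 × 150 = 1200.00, centroid at (4.00, 75.00).
bottom flange: A = 55 × 24 = 1320.00, centroid at (35.50, 12.00).
top flange: A = 55 × 24 = 1320.00, centroid at (35.50, 138.00).
ΣA = 3840.00 mm², ΣAX̄ = 98520.00 mm³, ΣAȲ = 288000.00 mm³.
X̄ = 98520.00/3840.00 = 25.66 mm; Ȳ = 288000.00/3840.00 = 75.00 mm.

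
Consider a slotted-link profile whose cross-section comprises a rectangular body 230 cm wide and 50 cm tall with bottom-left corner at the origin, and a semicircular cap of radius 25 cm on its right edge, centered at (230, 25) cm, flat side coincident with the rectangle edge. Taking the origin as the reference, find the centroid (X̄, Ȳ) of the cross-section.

X̄ = 124.88 cm, Ȳ = 25.00 cm

rectangular body: A = 230 × 50 = 11500.00, centroid at (115.00, 25.00).
semicircular end: A = ½π·25² = 981.75, centroid at (240.61, 25.00).
ΣA = 12481.75 cm², ΣAX̄ = 1558718.64 cm³, ΣAȲ = 312043.69 cm³.
X̄ = 1558718.64/12481.75 = 124.88 cm; Ȳ = 312043.69/12481.75 = 25.00 cm.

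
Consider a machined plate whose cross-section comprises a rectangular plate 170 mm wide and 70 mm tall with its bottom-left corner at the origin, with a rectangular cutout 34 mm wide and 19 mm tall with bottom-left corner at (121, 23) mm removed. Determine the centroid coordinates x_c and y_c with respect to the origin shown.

x_c = 81.96 mm, y_c = 35.14 mm

Part | A | x̄ᵢ | ȳᵢ | A·x̄ᵢ | A·ȳᵢ
plate | 11900.00 | 85.00 | 35.00 | 1011500.00 | 416500.00
hole | -646.00 | 138.00 | 32.50 | -89148.00 | -20995.00
Σ | 11254.00 |  |  | 922352.00 | 395505.00
x_c = 922352.00 / 11254.00 = 81.96 mm
y_c = 395505.00 / 11254.00 = 35.14 mm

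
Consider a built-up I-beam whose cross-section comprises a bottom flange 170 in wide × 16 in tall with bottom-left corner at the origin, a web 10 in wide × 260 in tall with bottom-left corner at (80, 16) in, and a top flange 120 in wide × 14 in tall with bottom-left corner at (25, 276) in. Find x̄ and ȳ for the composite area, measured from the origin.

x̄ = 85.00 in, ȳ = 125.26 in

bottom flange: A = 170 × 16 = 2720.00, centroid at (85.00, 8.00).
web: A = 10 × 260 = 2600.00, centroid at (85.00, 146.00).
top flange: A = 120 × 14 = 1680.00, centroid at (85.00, 283.00).
ΣA = 7000.00 in²
ΣAx̄ = (2720.00)(85.00) + (2600.00)(85.00) + (1680.00)(85.00) = 595000.00 in³
ΣAȳ = (2720.00)(8.00) + (2600.00)(146.00) + (1680.00)(283.00) = 876800.00 in³
x̄ = 595000.00 / 7000.00 = 85.00 in
ȳ = 876800.00 / 7000.00 = 125.26 in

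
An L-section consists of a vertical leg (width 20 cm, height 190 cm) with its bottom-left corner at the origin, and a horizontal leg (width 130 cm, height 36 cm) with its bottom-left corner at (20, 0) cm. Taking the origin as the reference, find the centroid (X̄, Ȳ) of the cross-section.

X̄ = 51.39 cm, Ȳ = 52.50 cm

Part | A | x̄ᵢ | ȳᵢ | A·x̄ᵢ | A·ȳᵢ
vertical leg | 3800.00 | 10.00 | 95.00 | 38000.00 | 361000.00
horizontal leg | 4680.00 | 85.00 | 18.00 | 397800.00 | 84240.00
Σ | 8480.00 |  |  | 435800.00 | 445240.00
X̄ = 435800.00 / 8480.00 = 51.39 cm
Ȳ = 445240.00 / 8480.00 = 52.50 cm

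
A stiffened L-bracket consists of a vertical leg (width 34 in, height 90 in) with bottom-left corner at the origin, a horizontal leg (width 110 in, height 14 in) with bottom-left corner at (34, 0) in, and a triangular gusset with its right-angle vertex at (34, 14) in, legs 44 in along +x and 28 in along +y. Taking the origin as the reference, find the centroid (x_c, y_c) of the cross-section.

x_c = 42.00 in, y_c = 31.22 in

vertical leg: A = 34 × 90 = 3060.00, centroid at (17.00, 45.00).
horizontal leg: A = 110 × 14 = 1540.00, centroid at (89.00, 7.00).
gusset: A = ½·44·28 = 616.00, centroid at (48.67, 23.33).
ΣA = 5216.00 in²
ΣAx_c = (3060.00)(17.00) + (1540.00)(89.00) + (616.00)(48.67) = 219058.67 in³
ΣAy_c = (3060.00)(45.00) + (1540.00)(7.00) + (616.00)(23.33) = 162853.33 in³
x_c = 219058.67 / 5216.00 = 42.00 in
y_c = 162853.33 / 5216.00 = 31.22 in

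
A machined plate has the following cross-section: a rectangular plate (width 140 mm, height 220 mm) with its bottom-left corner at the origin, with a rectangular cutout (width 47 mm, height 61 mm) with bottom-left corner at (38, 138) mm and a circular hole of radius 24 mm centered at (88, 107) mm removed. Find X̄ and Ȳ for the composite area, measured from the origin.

plate: A = 140 × 220 = 30800.00, centroid at (70.00, 110.00).
hole 1: A = −(47 × 61) = -2867.00, centroid at (61.50, 168.50).
hole 2: A = −π·24² = -1809.56, centroid at (88.00, 107.00).
ΣA = 26123.44 mm²
ΣAX̄ = (30800.00)(70.00) + (-2867.00)(61.50) + (-1809.56)(88.00) = 1820438.45 mm³
ΣAȲ = (30800.00)(110.00) + (-2867.00)(168.50) + (-1809.56)(107.00) = 2711287.86 mm³
X̄ = 1820438.45 / 26123.44 = 69.69 mm
Ȳ = 2711287.86 / 26123.44 = 103.79 mm

X̄ = 69.69 mm, Ȳ = 103.79 mm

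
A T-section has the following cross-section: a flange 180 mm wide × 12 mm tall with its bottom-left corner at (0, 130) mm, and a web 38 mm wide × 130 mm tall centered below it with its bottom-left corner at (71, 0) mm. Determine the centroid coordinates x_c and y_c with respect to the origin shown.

Part | A | x̄ᵢ | ȳᵢ | A·x̄ᵢ | A·ȳᵢ
web | 4940.00 | 90.00 | 65.00 | 444600.00 | 321100.00
flange | 2160.00 | 90.00 | 136.00 | 194400.00 | 293760.00
Σ | 7100.00 |  |  | 639000.00 | 614860.00
x_c = 639000.00 / 7100.00 = 90.00 mm
y_c = 614860.00 / 7100.00 = 86.60 mm

x_c = 90.00 mm, y_c = 86.60 mm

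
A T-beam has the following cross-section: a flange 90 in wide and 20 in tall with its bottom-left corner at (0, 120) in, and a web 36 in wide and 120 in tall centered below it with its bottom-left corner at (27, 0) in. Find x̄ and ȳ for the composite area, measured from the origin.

x̄ = 45.00 in, ȳ = 80.59 in

Part | A | x̄ᵢ | ȳᵢ | A·x̄ᵢ | A·ȳᵢ
web | 4320.00 | 45.00 | 60.00 | 194400.00 | 259200.00
flange | 1800.00 | 45.00 | 130.00 | 81000.00 | 234000.00
Σ | 6120.00 |  |  | 275400.00 | 493200.00
x̄ = 275400.00 / 6120.00 = 45.00 in
ȳ = 493200.00 / 6120.00 = 80.59 in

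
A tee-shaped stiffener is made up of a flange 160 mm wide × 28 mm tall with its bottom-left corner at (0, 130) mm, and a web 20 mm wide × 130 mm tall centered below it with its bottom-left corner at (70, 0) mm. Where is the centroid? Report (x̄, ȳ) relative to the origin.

x̄ = 80.00 mm, ȳ = 114.99 mm

Part | A | x̄ᵢ | ȳᵢ | A·x̄ᵢ | A·ȳᵢ
web | 2600.00 | 80.00 | 65.00 | 208000.00 | 169000.00
flange | 4480.00 | 80.00 | 144.00 | 358400.00 | 645120.00
Σ | 7080.00 |  |  | 566400.00 | 814120.00
x̄ = 566400.00 / 7080.00 = 80.00 mm
ȳ = 814120.00 / 7080.00 = 114.99 mm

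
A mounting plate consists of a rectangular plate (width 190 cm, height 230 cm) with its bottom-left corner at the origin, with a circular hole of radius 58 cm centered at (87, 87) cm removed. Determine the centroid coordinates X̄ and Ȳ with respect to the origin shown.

Part | A | x̄ᵢ | ȳᵢ | A·x̄ᵢ | A·ȳᵢ
plate | 43700.00 | 95.00 | 115.00 | 4151500.00 | 5025500.00
hole | -10568.32 | 87.00 | 87.00 | -919443.64 | -919443.64
Σ | 33131.68 |  |  | 3232056.36 | 4106056.36
X̄ = 3232056.36 / 33131.68 = 97.55 cm
Ȳ = 4106056.36 / 33131.68 = 123.93 cm

X̄ = 97.55 cm, Ȳ = 123.93 cm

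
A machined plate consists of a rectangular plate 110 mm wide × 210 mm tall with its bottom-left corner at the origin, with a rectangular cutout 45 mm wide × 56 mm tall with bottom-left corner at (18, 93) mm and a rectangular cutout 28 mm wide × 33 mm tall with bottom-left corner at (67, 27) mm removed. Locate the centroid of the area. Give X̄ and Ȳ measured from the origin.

plate: A = 110 × 210 = 23100.00, centroid at (55.00, 105.00).
hole 1: A = −(45 × 56) = -2520.00, centroid at (40.50, 121.00).
hole 2: A = −(28 × 33) = -924.00, centroid at (81.00, 43.50).
ΣA = 19656.00 mm²
ΣAX̄ = (23100.00)(55.00) + (-2520.00)(40.50) + (-924.00)(81.00) = 1093596.00 mm³
ΣAȲ = (23100.00)(105.00) + (-2520.00)(121.00) + (-924.00)(43.50) = 2080386.00 mm³
X̄ = 1093596.00 / 19656.00 = 55.64 mm
Ȳ = 2080386.00 / 19656.00 = 105.84 mm

X̄ = 55.64 mm, Ȳ = 105.84 mm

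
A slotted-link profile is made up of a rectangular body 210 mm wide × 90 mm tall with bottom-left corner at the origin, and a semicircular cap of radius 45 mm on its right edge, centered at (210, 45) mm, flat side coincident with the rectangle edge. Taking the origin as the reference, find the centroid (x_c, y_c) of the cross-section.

x_c = 122.88 mm, y_c = 45.00 mm

rectangular body: A = 210 × 90 = 18900.00, centroid at (105.00, 45.00).
semicircular end: A = ½π·45² = 3180.86, centroid at (229.10, 45.00).
ΣA = 22080.86 mm², ΣAx_c = 2713231.14 mm³, ΣAy_c = 993638.82 mm³.
x_c = 2713231.14/22080.86 = 122.88 mm; y_c = 993638.82/22080.86 = 45.00 mm.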